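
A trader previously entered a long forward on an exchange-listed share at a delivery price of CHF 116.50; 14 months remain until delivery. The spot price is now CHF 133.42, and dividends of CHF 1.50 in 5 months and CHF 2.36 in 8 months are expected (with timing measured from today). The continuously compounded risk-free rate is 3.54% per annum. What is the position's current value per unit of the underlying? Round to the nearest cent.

PV(remaining dividends) I = 1.50·e^(−0.0354·5/12) + 2.36·e^(−0.0354·8/12) = 3.7830
Current forward F = (S − I)·e^(rT) = (133.42 − 3.7830)·e^(0.0354·14/12) = 129.6370 × 1.042165 = 135.1031
Value (long) = (F − K)·e^(−rT) = (135.1031 − 116.50) × 0.959541 = 17.8504
Value = CHF 17.85

CHF 17.85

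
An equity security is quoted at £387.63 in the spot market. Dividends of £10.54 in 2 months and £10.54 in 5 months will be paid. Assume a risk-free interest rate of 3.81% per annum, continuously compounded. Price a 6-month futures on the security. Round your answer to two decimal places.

PV(dividends) I = 10.54·e^(−0.0381·2/12) + 10.54·e^(−0.0381·5/12)
I = 10.4733 + 10.3740 = 20.8473
F = (S − I)·e^(rT) = (387.63 − 20.8473) · e^(0.0381·6/12)
= 366.7827 · e^0.019050 = 366.7827 × 1.019233 = £373.84

£373.84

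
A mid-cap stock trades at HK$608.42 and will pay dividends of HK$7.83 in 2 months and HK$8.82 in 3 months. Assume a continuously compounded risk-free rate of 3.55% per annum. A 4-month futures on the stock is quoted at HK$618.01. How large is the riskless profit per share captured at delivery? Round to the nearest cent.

PV(dividends) I = 7.83·e^(−0.0355·2/12) + 8.82·e^(−0.0355·3/12) = 16.5259
Fair futures F* = (S − I)·e^(rT) = (608.42 − 16.5259)·e^0.011833 = 591.8941 × 1.011903 = 598.9394
Market HK$618.01 > fair 598.9394: forward overpriced → cash-and-carry (borrow at r, buy the stock and collect the dividends, short the forward).
Profit at T = |F_mkt − F*| = |618.01 − 598.9394| = HK$19.07 per share

HK$19.07 per share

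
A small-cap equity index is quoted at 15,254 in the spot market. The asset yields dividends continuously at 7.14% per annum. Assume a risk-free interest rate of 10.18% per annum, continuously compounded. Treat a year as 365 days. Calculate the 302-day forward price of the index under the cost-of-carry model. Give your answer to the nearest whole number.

15,643

F = S·e^((r − q)T) = 15254 · e^((0.1018 − 0.0714) × 302/365)
= 15254 · e^0.025153 = 15254 × 1.025472
F = 15,643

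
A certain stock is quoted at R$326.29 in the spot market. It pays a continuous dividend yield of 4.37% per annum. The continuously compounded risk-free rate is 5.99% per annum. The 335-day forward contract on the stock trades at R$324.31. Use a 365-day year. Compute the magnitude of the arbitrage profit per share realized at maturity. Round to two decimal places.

Fair forward: F* = S·e^(carry·T), with carry = (r − q) = 0.0599 − 0.0437 = 0.0162
F* = 326.29 · e^(0.0162 × 335/365) = 326.29 · e^0.014868 = 326.29 × 1.014979 = R$331.1775
Market R$324.31 < fair R$331.1775: forward underpriced → reverse cash-and-carry (short spot, go long the forward).
At maturity, profit = |F_mkt − F*| = |324.31 − 331.1775| = R$6.87 per share

R$6.87 per share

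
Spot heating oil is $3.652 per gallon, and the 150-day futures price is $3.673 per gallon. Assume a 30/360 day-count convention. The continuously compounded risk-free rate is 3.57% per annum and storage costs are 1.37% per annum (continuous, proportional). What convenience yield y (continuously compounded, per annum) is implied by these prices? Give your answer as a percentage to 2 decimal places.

3.56%

F = S·e^((r+u−y)T) ⇒ (r+u−y) = ln(F/S)/T
ln(3.673/3.652) = 0.005734; /T ⇒ 0.013762
y = r + u − ln(F/S)/T = 0.0357 + 0.0137 − 0.013762 = 0.035638
y = 3.56%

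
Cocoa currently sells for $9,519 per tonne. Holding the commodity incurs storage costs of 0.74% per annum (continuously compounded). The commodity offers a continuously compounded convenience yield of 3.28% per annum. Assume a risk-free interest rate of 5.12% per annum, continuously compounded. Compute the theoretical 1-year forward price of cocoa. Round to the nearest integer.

$9,768 per tonne

Net carry = r + u − y = 0.0512 + 0.0074 − 0.0328 = 0.0258
F = S·e^((r+u−y)T) = 9519 · e^(0.0258 × 1) = 9519 · e^0.025800
= 9519 × 1.026136 = $9,768 per tonne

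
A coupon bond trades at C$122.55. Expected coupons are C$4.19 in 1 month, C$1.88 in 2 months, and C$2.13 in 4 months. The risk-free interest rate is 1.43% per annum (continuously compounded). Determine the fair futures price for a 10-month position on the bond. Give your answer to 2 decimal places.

PV(coupons) I = 4.19·e^(−0.0143·1/12) + 1.88·e^(−0.0143·2/12) + 2.13·e^(−0.0143·4/12)
I = 4.1850 + 1.8755 + 2.1199 = 8.1804
F = (S − I)·e^(rT) = (122.55 − 8.1804) · e^(0.0143·10/12)
= 114.3696 · e^0.011917 = 114.3696 × 1.011988 = C$115.74

C$115.74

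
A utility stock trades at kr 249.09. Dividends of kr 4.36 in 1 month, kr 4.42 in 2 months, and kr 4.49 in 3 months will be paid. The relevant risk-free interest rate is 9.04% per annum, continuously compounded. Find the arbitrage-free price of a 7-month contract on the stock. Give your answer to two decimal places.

PV(dividends) I = 4.36·e^(−0.0904·1/12) + 4.42·e^(−0.0904·2/12) + 4.49·e^(−0.0904·3/12)
I = 4.3273 + 4.3539 + 4.3897 = 13.0709
F = (S − I)·e^(rT) = (249.09 − 13.0709) · e^(0.0904·7/12)
= 236.0191 · e^0.052733 = 236.0191 × 1.054148 = kr 248.80

kr 248.80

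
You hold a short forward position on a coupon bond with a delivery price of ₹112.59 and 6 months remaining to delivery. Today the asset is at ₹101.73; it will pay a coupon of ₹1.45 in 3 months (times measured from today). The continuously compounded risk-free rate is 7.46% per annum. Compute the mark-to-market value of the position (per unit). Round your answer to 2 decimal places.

₹8.16

PV(remaining coupons) I = 1.45·e^(−0.0746·3/12) = 1.4232
Current forward F = (S − I)·e^(rT) = (101.73 − 1.4232)·e^(0.0746·6/12) = 100.3068 × 1.038004 = 104.1189
Value (long) = (F − K)·e^(−rT) = (104.1189 − 112.59) × 0.963387 = -8.1609
Short position value = −(long value) = ₹8.16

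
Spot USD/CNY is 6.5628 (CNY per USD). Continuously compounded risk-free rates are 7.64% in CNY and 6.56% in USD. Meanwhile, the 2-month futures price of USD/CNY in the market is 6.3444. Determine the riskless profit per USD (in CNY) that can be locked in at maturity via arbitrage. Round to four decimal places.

0.2302 per USD (in CNY)

Fair futures: F* = S·e^(carry·T), with carry = (r_CNY − r_USD) = 0.0764 − 0.0656 = 0.0108
F* = 6.5628 · e^(0.0108 × 2/12) = 6.5628 · e^0.001800 = 6.5628 × 1.001802 = 6.5746
Market 6.3444 < fair 6.5746: forward underpriced → reverse cash-and-carry (short spot, go long the forward).
At maturity, profit = |F_mkt − F*| = |6.3444 − 6.5746| = 0.2302 per USD (in CNY)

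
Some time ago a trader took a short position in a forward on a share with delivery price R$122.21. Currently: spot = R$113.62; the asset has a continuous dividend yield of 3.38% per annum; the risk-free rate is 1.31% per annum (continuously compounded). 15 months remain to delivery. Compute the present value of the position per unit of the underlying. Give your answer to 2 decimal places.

R$11.31

Current fair forward for the remaining 15 months: F = S·e^((r − q)·T), (r − q) = 0.0131 − 0.0338 = -0.0207
F = 113.62 · e^(-0.0207 × 15/12) = 113.62 × 0.974457 = 110.7178
Value of long forward = (F − K)·e^(−rT) = (110.7178 − 122.21) · e^(−0.0131·15/12)
= -11.4922 × 0.983758 = -11.31
Short position value = −(long value) = R$11.31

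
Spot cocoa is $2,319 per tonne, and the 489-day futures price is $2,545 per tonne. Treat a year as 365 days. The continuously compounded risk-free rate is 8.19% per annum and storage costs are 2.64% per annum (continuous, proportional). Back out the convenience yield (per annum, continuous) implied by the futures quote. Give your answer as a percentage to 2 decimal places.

F = S·e^((r+u−y)T) ⇒ (r+u−y) = ln(F/S)/T
ln(2545/2319) = 0.092995; /T ⇒ 0.069413
y = r + u − ln(F/S)/T = 0.0819 + 0.0264 − 0.069413 = 0.038887
y = 3.89%

3.89%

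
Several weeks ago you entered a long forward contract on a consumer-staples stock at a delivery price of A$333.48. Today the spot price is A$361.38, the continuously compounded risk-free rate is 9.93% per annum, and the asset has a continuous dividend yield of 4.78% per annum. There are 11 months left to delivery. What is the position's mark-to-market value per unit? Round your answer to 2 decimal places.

A$41.42

Current fair forward for the remaining 11 months: F = S·e^((r − q)·T), (r − q) = 0.0993 − 0.0478 = 0.0515
F = 361.38 · e^(0.0515 × 11/12) = 361.38 × 1.048340 = 378.8491
Value of long forward = (F − K)·e^(−rT) = (378.8491 − 333.48) · e^(−0.0993·11/12)
= 45.3691 × 0.912995 = 41.42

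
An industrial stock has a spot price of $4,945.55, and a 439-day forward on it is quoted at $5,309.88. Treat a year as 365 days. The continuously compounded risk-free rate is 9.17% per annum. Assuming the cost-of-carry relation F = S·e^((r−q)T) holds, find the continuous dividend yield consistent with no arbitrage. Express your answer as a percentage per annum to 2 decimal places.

3.26%

From F = S·e^((r−q)T): (r − q) = ln(F/S)/T
ln(5309.88/4945.55) = ln(1.073668) = 0.071081
(r − q) = 0.071081 / (439/365) = 0.059099
q = r − ln(F/S)/T = 0.0917 − 0.059099 = 0.032601
q = 3.26%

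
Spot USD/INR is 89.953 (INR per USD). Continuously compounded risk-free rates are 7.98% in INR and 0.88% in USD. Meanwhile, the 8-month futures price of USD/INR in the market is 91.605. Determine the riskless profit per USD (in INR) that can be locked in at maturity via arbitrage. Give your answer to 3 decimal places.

2.708 per USD (in INR)

Fair futures: F* = S·e^(carry·T), with carry = (r_INR − r_USD) = 0.0798 − 0.0088 = 0.0710
F* = 89.953 · e^(0.0710 × 8/12) = 89.953 · e^0.047333 = 89.953 × 1.048471 = 94.3131
Market 91.605 < fair 94.3131: forward underpriced → reverse cash-and-carry (short spot, go long the forward).
At maturity, profit = |F_mkt − F*| = |91.605 − 94.3131| = 2.708 per USD (in INR)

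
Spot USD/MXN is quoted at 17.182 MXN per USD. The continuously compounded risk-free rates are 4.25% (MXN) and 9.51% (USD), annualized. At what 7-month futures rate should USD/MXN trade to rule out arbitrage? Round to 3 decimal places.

F = S·e^((r_MXN − r_USD)T) = 17.182 · e^((0.0425 − 0.0951) × 7/12)
= 17.182 · e^-0.030683 = 17.182 × 0.969783
F = 16.663 MXN per USD

16.663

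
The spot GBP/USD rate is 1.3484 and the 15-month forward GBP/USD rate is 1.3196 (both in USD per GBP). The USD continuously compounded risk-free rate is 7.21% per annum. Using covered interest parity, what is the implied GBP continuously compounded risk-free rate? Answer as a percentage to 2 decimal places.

8.94%

F = S·e^((r_USD − r_GBP)T) ⇒ r_GBP = r_USD − ln(F/S)/T
ln(1.3196/1.3484) = -0.021590; /(15/12) = -0.017272
r_GBP = 0.0721 + 0.017272 = 0.089372
r_GBP = 8.94%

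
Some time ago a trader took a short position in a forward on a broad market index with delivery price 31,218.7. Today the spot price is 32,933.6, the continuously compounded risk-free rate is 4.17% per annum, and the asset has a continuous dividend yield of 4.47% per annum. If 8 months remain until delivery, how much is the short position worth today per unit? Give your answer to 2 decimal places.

-1603.89

Current fair forward for the remaining 8 months: F = S·e^((r − q)·T), (r − q) = 0.0417 − 0.0447 = -0.0030
F = 32933.6 · e^(-0.0030 × 8/12) = 32933.6 × 0.99800200 = 32867.7987
Value of long forward = (F − K)·e^(−rT) = (32867.7987 − 31218.7) · e^(−0.0417·8/12)
= 1649.0987 × 0.97258286 = 1603.89
Short position value = −(long value) = -1603.89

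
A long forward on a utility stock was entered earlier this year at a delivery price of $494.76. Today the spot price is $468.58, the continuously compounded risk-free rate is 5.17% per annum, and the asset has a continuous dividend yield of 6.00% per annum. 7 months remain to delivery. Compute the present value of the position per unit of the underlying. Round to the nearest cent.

-$27.60

Current fair forward for the remaining 7 months: F = S·e^((r − q)·T), (r − q) = 0.0517 − 0.0600 = -0.0083
F = 468.58 · e^(-0.0083 × 7/12) = 468.58 × 0.995170 = 466.3168
Value of long forward = (F − K)·e^(−rT) = (466.3168 − 494.76) · e^(−0.0517·7/12)
= -28.4432 × 0.970292 = -27.60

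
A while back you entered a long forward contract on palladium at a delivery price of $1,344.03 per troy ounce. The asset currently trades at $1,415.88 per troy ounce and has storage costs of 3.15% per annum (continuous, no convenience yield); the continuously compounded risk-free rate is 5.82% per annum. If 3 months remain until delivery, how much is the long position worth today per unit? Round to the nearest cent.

Current fair forward for the remaining 3 months: F = S·e^((r + u)·T), (r + u) = 0.0582 + 0.0315 = 0.0897
F = 1415.88 · e^(0.0897 × 3/12) = 1415.88 × 1.02267833 = 1447.9898
Value of long forward = (F − K)·e^(−rT) = (1447.9898 − 1344.03) · e^(−0.0582·3/12)
= 103.9598 × 0.98555534 = 102.46

$102.46 per troy ounce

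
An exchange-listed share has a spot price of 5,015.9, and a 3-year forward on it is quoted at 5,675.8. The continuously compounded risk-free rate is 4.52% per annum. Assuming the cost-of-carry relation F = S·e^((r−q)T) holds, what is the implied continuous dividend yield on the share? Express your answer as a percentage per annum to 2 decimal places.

0.40%

From F = S·e^((r−q)T): (r − q) = ln(F/S)/T
ln(5675.8/5015.9) = ln(1.131562) = 0.123599
(r − q) = 0.123599 / (3) = 0.041200
q = r − ln(F/S)/T = 0.0452 − 0.041200 = 0.004000
q = 0.40%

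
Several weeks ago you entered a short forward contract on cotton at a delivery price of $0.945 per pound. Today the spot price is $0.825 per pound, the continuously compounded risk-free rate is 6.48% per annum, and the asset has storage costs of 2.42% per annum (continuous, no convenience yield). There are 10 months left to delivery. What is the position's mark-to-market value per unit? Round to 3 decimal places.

Current fair forward for the remaining 10 months: F = S·e^((r + u)·T), (r + u) = 0.0648 + 0.0242 = 0.0890
F = 0.825 · e^(0.0890 × 10/12) = 0.825 × 1.076986 = 0.8885
Value of long forward = (F − K)·e^(−rT) = (0.8885 − 0.945) · e^(−0.0648·10/12)
= -0.0565 × 0.947432 = -0.054
Short position value = −(long value) = $0.054

$0.054 per pound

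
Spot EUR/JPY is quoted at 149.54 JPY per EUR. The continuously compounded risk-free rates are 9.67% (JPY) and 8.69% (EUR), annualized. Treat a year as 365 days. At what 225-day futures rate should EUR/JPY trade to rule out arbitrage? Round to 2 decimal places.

150.45

F = S·e^((r_JPY − r_EUR)T) = 149.54 · e^((0.0967 − 0.0869) × 225/365)
= 149.54 · e^0.006041 = 149.54 × 1.006059
F = 150.45 JPY per EUR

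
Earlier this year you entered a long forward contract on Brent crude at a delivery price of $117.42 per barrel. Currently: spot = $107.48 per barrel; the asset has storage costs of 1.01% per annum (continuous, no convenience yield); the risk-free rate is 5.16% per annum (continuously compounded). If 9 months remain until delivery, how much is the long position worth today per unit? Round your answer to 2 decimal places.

Current fair forward for the remaining 9 months: F = S·e^((r + u)·T), (r + u) = 0.0516 + 0.0101 = 0.0617
F = 107.48 · e^(0.0617 × 9/12) = 107.48 × 1.047362 = 112.5705
Value of long forward = (F − K)·e^(−rT) = (112.5705 − 117.42) · e^(−0.0516·9/12)
= -4.8495 × 0.962039 = -4.67

-$4.67 per barrel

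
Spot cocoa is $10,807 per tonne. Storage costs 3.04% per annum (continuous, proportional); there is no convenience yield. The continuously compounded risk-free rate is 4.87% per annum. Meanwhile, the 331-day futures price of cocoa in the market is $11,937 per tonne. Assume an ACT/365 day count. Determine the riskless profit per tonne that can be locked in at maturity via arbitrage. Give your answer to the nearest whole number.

Fair futures: F* = S·e^(carry·T), with carry = (r + u) = 0.0487 + 0.0304 = 0.0791
F* = 10807 · e^(0.0791 × 331/365) = 10807 · e^0.071732 = 10807 × 1.074367 = $11610.6842
Market $11937 > fair $11610.6842: forward overpriced → cash-and-carry (buy spot, short the forward).
At maturity, profit = |F_mkt − F*| = |11937 − 11610.6842| = $326 per tonne

$326 per tonne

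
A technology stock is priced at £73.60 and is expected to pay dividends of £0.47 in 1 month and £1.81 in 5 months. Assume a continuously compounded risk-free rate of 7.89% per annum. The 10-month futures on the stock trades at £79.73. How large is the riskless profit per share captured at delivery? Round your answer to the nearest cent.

£3.50 per share

PV(dividends) I = 0.47·e^(−0.0789·1/12) + 1.81·e^(−0.0789·5/12) = 2.2184
Fair futures F* = (S − I)·e^(rT) = (73.60 − 2.2184)·e^0.065750 = 71.3816 × 1.067960 = 76.2327
Market £79.73 > fair 76.2327: forward overpriced → cash-and-carry (borrow at r, buy the stock and collect the dividends, short the forward).
Profit at T = |F_mkt − F*| = |79.73 − 76.2327| = £3.50 per share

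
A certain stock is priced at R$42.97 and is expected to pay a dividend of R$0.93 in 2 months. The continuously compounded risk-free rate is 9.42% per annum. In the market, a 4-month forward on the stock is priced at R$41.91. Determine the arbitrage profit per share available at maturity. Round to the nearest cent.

PV(dividends) I = 0.93·e^(−0.0942·2/12) = 0.9155
Fair forward F* = (S − I)·e^(rT) = (42.97 − 0.9155)·e^0.031400 = 42.0545 × 1.031898 = 43.3960
Market R$41.91 < fair 43.3960: forward underpriced → reverse cash-and-carry (short the stock, invest proceeds at r, pay the dividends, go long the forward).
Profit at T = |F_mkt − F*| = |41.91 − 43.3960| = R$1.49 per share

R$1.49 per share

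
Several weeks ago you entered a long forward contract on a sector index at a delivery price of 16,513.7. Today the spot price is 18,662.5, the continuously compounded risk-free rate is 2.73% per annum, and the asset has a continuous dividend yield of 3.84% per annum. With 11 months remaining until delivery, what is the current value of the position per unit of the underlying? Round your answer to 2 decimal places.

1911.43

Current fair forward for the remaining 11 months: F = S·e^((r − q)·T), (r − q) = 0.0273 − 0.0384 = -0.0111
F = 18662.5 · e^(-0.0111 × 11/12) = 18662.5 × 0.98987659 = 18473.5719
Value of long forward = (F − K)·e^(−rT) = (18473.5719 − 16513.7) · e^(−0.0273·11/12)
= 1959.8719 × 0.97528553 = 1911.43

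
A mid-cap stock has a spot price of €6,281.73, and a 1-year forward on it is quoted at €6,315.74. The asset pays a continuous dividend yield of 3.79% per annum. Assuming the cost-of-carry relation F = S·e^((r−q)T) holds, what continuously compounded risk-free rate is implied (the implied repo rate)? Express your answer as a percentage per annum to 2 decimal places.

From F = S·e^((r−q)T): (r − q) = ln(F/S)/T
ln(6315.74/6281.73) = ln(1.005414) = 0.005399
(r − q) = 0.005399 / (12/12) = 0.005399
r = ln(F/S)/T + q = 0.005399 + 0.0379 = 0.043299
r = 4.33%

4.33%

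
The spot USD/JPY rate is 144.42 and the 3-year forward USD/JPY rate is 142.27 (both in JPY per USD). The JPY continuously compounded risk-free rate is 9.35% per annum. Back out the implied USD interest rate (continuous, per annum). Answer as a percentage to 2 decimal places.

9.85%

F = S·e^((r_JPY − r_USD)T) ⇒ r_USD = r_JPY − ln(F/S)/T
ln(142.27/144.42) = -0.014999; /(3) = -0.005000
r_USD = 0.0935 + 0.005000 = 0.098500
r_USD = 9.85%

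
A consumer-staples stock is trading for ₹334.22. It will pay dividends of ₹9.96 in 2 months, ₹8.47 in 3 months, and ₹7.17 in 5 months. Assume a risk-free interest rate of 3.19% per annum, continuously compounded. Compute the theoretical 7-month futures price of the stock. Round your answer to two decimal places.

PV(dividends) I = 9.96·e^(−0.0319·2/12) + 8.47·e^(−0.0319·3/12) + 7.17·e^(−0.0319·5/12)
I = 9.9072 + 8.4027 + 7.0753 = 25.3852
F = (S − I)·e^(rT) = (334.22 − 25.3852) · e^(0.0319·7/12)
= 308.8348 · e^0.018608 = 308.8348 × 1.018782 = ₹314.64

₹314.64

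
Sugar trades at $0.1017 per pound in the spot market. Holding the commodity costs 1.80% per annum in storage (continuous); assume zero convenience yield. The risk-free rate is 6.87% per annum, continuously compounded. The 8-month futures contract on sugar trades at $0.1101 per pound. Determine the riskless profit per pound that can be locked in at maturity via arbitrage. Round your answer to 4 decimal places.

$0.0023 per pound

Fair futures: F* = S·e^(carry·T), with carry = (r + u) = 0.0687 + 0.0180 = 0.0867
F* = 0.1017 · e^(0.0867 × 8/12) = 0.1017 · e^0.057800 = 0.1017 × 1.059503 = $0.1078
Market $0.1101 > fair $0.1078: forward overpriced → cash-and-carry (buy spot, short the forward).
At maturity, profit = |F_mkt − F*| = |0.1101 − 0.1078| = $0.0023 per pound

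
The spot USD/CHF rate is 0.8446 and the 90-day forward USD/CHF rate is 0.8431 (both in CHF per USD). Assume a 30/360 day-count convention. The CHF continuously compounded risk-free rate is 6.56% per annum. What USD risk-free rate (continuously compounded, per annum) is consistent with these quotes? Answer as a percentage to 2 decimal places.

F = S·e^((r_CHF − r_USD)T) ⇒ r_USD = r_CHF − ln(F/S)/T
ln(0.8431/0.8446) = -0.001778; /(90/360) = -0.007112
r_USD = 0.0656 + 0.007112 = 0.072712
r_USD = 7.27%

7.27%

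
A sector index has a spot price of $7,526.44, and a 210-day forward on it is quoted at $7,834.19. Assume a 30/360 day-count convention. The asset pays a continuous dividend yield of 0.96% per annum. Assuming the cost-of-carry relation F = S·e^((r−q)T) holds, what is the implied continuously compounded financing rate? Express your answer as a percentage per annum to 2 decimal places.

7.83%

From F = S·e^((r−q)T): (r − q) = ln(F/S)/T
ln(7834.19/7526.44) = ln(1.040889) = 0.040075
(r − q) = 0.040075 / (210/360) = 0.068700
r = ln(F/S)/T + q = 0.068700 + 0.0096 = 0.078300
r = 7.83%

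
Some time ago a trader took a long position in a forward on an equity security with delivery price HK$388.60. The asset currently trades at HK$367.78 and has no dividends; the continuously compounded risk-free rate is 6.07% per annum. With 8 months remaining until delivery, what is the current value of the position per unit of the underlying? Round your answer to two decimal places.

-HK$5.41

Current fair forward for the remaining 8 months: F = S·e^(r·T), r = 0.0607
F = 367.78 · e^(0.0607 × 8/12) = 367.78 × 1.041297 = 382.9682
Value of long forward = (F − K)·e^(−rT) = (382.9682 − 388.60) · e^(−0.0607·8/12)
= -5.6318 × 0.960341 = -5.41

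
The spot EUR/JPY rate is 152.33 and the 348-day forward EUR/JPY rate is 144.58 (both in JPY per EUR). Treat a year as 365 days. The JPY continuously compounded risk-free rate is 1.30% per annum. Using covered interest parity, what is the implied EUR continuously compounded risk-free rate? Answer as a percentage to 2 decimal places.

6.78%

F = S·e^((r_JPY − r_EUR)T) ⇒ r_EUR = r_JPY − ln(F/S)/T
ln(144.58/152.33) = -0.052216; /(348/365) = -0.054767
r_EUR = 0.0130 + 0.054767 = 0.067767
r_EUR = 6.78%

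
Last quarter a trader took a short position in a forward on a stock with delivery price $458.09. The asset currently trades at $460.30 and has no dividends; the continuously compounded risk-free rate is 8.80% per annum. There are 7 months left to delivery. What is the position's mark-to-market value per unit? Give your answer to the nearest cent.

-$25.13

Current fair forward for the remaining 7 months: F = S·e^(r·T), r = 0.0880
F = 460.30 · e^(0.0880 × 7/12) = 460.30 × 1.052674 = 484.5458
Value of long forward = (F − K)·e^(−rT) = (484.5458 − 458.09) · e^(−0.0880·7/12)
= 26.4558 × 0.949962 = 25.13
Short position value = −(long value) = -$25.13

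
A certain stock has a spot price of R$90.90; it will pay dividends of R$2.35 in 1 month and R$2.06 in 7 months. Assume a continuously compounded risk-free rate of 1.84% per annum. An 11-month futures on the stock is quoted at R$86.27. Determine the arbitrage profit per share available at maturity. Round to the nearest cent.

R$1.72 per share

PV(dividends) I = 2.35·e^(−0.0184·1/12) + 2.06·e^(−0.0184·7/12) = 4.3844
Fair futures F* = (S − I)·e^(rT) = (90.90 − 4.3844)·e^0.016867 = 86.5156 × 1.017010 = 87.9872
Market R$86.27 < fair 87.9872: forward underpriced → reverse cash-and-carry (short the stock, invest proceeds at r, pay the dividends, go long the forward).
Profit at T = |F_mkt − F*| = |86.27 − 87.9872| = R$1.72 per share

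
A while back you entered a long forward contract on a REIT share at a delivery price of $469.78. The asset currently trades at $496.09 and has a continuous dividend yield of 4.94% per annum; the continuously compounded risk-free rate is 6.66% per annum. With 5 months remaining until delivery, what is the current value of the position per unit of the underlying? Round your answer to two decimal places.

Current fair forward for the remaining 5 months: F = S·e^((r − q)·T), (r − q) = 0.0666 − 0.0494 = 0.0172
F = 496.09 · e^(0.0172 × 5/12) = 496.09 × 1.007192 = 499.6579
Value of long forward = (F − K)·e^(−rT) = (499.6579 − 469.78) · e^(−0.0666·5/12)
= 29.8779 × 0.972631 = 29.06

$29.06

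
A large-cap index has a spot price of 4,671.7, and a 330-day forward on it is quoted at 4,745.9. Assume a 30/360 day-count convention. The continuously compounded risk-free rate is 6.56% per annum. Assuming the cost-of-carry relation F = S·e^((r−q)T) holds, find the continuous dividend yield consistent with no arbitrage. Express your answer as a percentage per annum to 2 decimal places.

4.84%

From F = S·e^((r−q)T): (r − q) = ln(F/S)/T
ln(4745.9/4671.7) = ln(1.015883) = 0.015758
(r − q) = 0.015758 / (330/360) = 0.017191
q = r − ln(F/S)/T = 0.0656 − 0.017191 = 0.048409
q = 4.84%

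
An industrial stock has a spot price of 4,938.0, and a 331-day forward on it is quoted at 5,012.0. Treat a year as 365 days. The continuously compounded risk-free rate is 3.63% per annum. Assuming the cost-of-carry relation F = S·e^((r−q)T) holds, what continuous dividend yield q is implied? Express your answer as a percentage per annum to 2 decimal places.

From F = S·e^((r−q)T): (r − q) = ln(F/S)/T
ln(5012.0/4938.0) = ln(1.014986) = 0.014875
(r − q) = 0.014875 / (331/365) = 0.016403
q = r − ln(F/S)/T = 0.0363 − 0.016403 = 0.019897
q = 1.99%

1.99%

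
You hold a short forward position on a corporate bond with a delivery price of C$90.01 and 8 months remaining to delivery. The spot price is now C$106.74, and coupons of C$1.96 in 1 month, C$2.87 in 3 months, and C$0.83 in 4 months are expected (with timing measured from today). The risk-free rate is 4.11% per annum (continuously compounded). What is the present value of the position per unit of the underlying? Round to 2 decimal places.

-C$13.55

PV(remaining coupons) I = 1.96·e^(−0.0411·1/12) + 2.87·e^(−0.0411·3/12) + 0.83·e^(−0.0411·4/12) = 5.6127
Current forward F = (S − I)·e^(rT) = (106.74 − 5.6127)·e^(0.0411·8/12) = 101.1273 × 1.027779 = 103.9365
Value (long) = (F − K)·e^(−rT) = (103.9365 − 90.01) × 0.972972 = 13.5501
Short position value = −(long value) = -C$13.55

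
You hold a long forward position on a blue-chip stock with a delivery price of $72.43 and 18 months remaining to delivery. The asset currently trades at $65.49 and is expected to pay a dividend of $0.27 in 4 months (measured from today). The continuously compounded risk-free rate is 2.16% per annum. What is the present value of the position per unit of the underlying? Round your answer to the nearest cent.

PV(remaining dividends) I = 0.27·e^(−0.0216·4/12) = 0.2681
Current forward F = (S − I)·e^(rT) = (65.49 − 0.2681)·e^(0.0216·18/12) = 65.2219 × 1.032931 = 67.3697
Value (long) = (F − K)·e^(−rT) = (67.3697 − 72.43) × 0.968119 = -4.8990
Value = -$4.90

-$4.90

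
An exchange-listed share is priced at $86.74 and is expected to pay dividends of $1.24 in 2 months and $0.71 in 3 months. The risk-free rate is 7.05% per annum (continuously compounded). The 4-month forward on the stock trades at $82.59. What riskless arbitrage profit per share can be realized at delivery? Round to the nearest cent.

PV(dividends) I = 1.24·e^(−0.0705·2/12) + 0.71·e^(−0.0705·3/12) = 1.9231
Fair forward F* = (S − I)·e^(rT) = (86.74 − 1.9231)·e^0.023500 = 84.8169 × 1.023778 = 86.8337
Market $82.59 < fair 86.8337: forward underpriced → reverse cash-and-carry (short the stock, invest proceeds at r, pay the dividends, go long the forward).
Profit at T = |F_mkt − F*| = |82.59 − 86.8337| = $4.24 per share

$4.24 per share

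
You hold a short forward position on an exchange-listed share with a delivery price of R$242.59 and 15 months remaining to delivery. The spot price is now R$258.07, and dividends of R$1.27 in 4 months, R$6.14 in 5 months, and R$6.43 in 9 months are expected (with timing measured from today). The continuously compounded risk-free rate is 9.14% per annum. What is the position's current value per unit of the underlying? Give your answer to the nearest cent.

PV(remaining dividends) I = 1.27·e^(−0.0914·4/12) + 6.14·e^(−0.0914·5/12) + 6.43·e^(−0.0914·9/12) = 13.1464
Current forward F = (S − I)·e^(rT) = (258.07 − 13.1464)·e^(0.0914·15/12) = 244.9236 × 1.121032 = 274.5672
Value (long) = (F − K)·e^(−rT) = (274.5672 − 242.59) × 0.892035 = 28.5248
Short position value = −(long value) = -R$28.52

-R$28.52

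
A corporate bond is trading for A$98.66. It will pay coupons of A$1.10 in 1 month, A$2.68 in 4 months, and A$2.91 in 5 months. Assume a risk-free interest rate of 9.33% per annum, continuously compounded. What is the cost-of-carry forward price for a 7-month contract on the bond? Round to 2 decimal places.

A$97.33

PV(coupons) I = 1.10·e^(−0.0933·1/12) + 2.68·e^(−0.0933·4/12) + 2.91·e^(−0.0933·5/12)
I = 1.0915 + 2.5979 + 2.7990 = 6.4884
F = (S − I)·e^(rT) = (98.66 − 6.4884) · e^(0.0933·7/12)
= 92.1716 · e^0.054425 = 92.1716 × 1.055933 = A$97.33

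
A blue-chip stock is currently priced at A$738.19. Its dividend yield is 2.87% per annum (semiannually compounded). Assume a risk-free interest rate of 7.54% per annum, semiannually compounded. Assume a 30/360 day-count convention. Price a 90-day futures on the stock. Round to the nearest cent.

F = S · (1+r/2)^(2T) / (1+q/2)^(2T)
= 738.19 × 1.018676 / 1.007149 = 738.19 × 1.011445
F = A$746.64

A$746.64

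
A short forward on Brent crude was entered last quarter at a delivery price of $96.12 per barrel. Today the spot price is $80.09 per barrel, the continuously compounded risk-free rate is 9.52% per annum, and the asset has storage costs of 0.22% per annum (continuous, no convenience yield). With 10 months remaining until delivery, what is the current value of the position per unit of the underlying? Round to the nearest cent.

Current fair forward for the remaining 10 months: F = S·e^((r + u)·T), (r + u) = 0.0952 + 0.0022 = 0.0974
F = 80.09 · e^(0.0974 × 10/12) = 80.09 × 1.084552 = 86.8618
Value of long forward = (F − K)·e^(−rT) = (86.8618 − 96.12) · e^(−0.0952·10/12)
= -9.2582 × 0.923732 = -8.55
Short position value = −(long value) = $8.55

$8.55 per barrel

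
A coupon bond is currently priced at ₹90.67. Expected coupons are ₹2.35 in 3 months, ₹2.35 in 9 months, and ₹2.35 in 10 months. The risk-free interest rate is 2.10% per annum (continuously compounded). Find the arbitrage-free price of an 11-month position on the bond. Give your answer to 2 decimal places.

₹85.34

PV(coupons) I = 2.35·e^(−0.0210·3/12) + 2.35·e^(−0.0210·9/12) + 2.35·e^(−0.0210·10/12)
I = 2.3377 + 2.3133 + 2.3092 = 6.9602
F = (S − I)·e^(rT) = (90.67 − 6.9602) · e^(0.0210·11/12)
= 83.7098 · e^0.019250 = 83.7098 × 1.019436 = ₹85.34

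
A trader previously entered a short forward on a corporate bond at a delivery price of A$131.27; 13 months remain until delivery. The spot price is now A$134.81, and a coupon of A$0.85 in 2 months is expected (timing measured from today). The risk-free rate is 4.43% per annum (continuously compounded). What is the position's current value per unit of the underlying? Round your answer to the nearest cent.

-A$8.85

PV(remaining coupons) I = 0.85·e^(−0.0443·2/12) = 0.8437
Current forward F = (S − I)·e^(rT) = (134.81 − 0.8437)·e^(0.0443·13/12) = 133.9663 × 1.049162 = 140.5524
Value (long) = (F − K)·e^(−rT) = (140.5524 − 131.27) × 0.953142 = 8.8474
Short position value = −(long value) = -A$8.85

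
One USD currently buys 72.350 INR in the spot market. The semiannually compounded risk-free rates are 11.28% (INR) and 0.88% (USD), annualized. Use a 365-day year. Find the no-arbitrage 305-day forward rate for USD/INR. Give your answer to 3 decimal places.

By covered interest parity, F = S · (1+r_INR/2)^(2T) / (1+r_USD/2)^(2T)
= 72.350 × 1.096031 / 1.007364 = 72.350 × 1.088019
F = 78.718 INR per USD

78.718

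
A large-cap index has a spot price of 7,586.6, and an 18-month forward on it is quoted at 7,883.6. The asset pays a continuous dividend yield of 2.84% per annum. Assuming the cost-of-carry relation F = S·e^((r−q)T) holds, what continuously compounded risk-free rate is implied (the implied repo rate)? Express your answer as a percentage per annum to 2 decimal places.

5.40%

From F = S·e^((r−q)T): (r − q) = ln(F/S)/T
ln(7883.6/7586.6) = ln(1.039148) = 0.038401
(r − q) = 0.038401 / (18/12) = 0.025601
r = ln(F/S)/T + q = 0.025601 + 0.0284 = 0.054001
r = 5.40%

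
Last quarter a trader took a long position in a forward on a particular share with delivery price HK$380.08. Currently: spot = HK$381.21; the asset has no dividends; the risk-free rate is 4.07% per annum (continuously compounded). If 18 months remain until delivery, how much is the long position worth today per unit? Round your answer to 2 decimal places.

Current fair forward for the remaining 18 months: F = S·e^(r·T), r = 0.0407
F = 381.21 · e^(0.0407 × 18/12) = 381.21 × 1.062952 = 405.2079
Value of long forward = (F − K)·e^(−rT) = (405.2079 − 380.08) · e^(−0.0407·18/12)
= 25.1279 × 0.940776 = 23.64

HK$23.64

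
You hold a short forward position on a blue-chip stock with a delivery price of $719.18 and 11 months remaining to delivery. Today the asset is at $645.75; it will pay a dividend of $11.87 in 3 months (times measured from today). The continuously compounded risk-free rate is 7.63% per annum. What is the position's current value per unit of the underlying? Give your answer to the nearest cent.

$36.49

PV(remaining dividends) I = 11.87·e^(−0.0763·3/12) = 11.6457
Current forward F = (S − I)·e^(rT) = (645.75 − 11.6457)·e^(0.0763·11/12) = 634.1043 × 1.072446 = 680.0426
Value (long) = (F − K)·e^(−rT) = (680.0426 − 719.18) × 0.932448 = -36.4936
Short position value = −(long value) = $36.49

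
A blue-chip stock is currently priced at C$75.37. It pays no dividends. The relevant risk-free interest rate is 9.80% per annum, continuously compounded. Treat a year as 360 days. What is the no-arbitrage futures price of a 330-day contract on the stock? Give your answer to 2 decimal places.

F = S·e^(rT) = 75.37 · e^(0.0980 × 330/360)
= 75.37 · e^0.089833 = 75.37 × 1.093992
F = C$82.45

C$82.45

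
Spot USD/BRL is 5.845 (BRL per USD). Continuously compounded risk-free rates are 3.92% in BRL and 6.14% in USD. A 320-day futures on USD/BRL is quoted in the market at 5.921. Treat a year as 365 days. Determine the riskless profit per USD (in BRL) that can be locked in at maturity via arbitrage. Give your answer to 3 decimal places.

Fair futures: F* = S·e^(carry·T), with carry = (r_BRL − r_USD) = 0.0392 − 0.0614 = -0.0222
F* = 5.845 · e^(-0.0222 × 320/365) = 5.845 · e^-0.019463 = 5.845 × 0.980725 = 5.7323
Market 5.921 > fair 5.7323: forward overpriced → cash-and-carry (buy spot, short the forward).
At maturity, profit = |F_mkt − F*| = |5.921 − 5.7323| = 0.189 per USD (in BRL)

0.189 per USD (in BRL)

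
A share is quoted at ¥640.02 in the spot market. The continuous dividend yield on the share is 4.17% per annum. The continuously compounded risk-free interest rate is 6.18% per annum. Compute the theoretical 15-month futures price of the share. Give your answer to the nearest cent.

¥656.30

F = S·e^((r − q)T) = 640.02 · e^((0.0618 − 0.0417) × 15/12)
= 640.02 · e^0.025125 = 640.02 × 1.025443
F = ¥656.30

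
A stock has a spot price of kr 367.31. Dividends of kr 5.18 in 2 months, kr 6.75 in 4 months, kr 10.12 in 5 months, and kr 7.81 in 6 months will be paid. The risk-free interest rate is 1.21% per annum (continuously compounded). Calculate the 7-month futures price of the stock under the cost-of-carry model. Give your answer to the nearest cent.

kr 339.98

PV(dividends) I = 5.18·e^(−0.0121·2/12) + 6.75·e^(−0.0121·4/12) + 10.12·e^(−0.0121·5/12) + 7.81·e^(−0.0121·6/12)
I = 5.1696 + 6.7228 + 10.0691 + 7.7629 = 29.7244
F = (S − I)·e^(rT) = (367.31 − 29.7244) · e^(0.0121·7/12)
= 337.5856 · e^0.007058 = 337.5856 × 1.007083 = kr 339.98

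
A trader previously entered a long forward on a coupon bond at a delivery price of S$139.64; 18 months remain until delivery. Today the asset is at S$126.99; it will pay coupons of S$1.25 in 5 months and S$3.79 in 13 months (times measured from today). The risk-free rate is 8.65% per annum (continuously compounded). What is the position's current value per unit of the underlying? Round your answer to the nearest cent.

PV(remaining coupons) I = 1.25·e^(−0.0865·5/12) + 3.79·e^(−0.0865·13/12) = 4.6567
Current forward F = (S − I)·e^(rT) = (126.99 − 4.6567)·e^(0.0865·18/12) = 122.3333 × 1.138544 = 139.2818
Value (long) = (F − K)·e^(−rT) = (139.2818 − 139.64) × 0.878315 = -0.3146
Value = -S$0.31

-S$0.31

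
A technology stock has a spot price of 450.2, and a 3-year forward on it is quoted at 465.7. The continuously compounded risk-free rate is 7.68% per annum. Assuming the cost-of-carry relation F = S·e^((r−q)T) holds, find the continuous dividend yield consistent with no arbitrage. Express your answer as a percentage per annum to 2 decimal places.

From F = S·e^((r−q)T): (r − q) = ln(F/S)/T
ln(465.7/450.2) = ln(1.034429) = 0.033850
(r − q) = 0.033850 / (3) = 0.011283
q = r − ln(F/S)/T = 0.0768 − 0.011283 = 0.065517
q = 6.55%

6.55%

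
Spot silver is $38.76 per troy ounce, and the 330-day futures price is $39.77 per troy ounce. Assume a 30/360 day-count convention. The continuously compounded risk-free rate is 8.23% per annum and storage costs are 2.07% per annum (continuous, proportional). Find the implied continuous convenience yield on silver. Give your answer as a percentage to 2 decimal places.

7.49%

F = S·e^((r+u−y)T) ⇒ (r+u−y) = ln(F/S)/T
ln(39.77/38.76) = 0.025724; /T ⇒ 0.028063
y = r + u − ln(F/S)/T = 0.0823 + 0.0207 − 0.028063 = 0.074937
y = 7.49%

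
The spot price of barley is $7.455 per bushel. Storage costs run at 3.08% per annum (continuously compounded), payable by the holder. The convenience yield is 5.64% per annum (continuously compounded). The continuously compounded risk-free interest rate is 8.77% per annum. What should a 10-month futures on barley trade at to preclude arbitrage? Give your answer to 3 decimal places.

$7.851 per bushel

Net carry = r + u − y = 0.0877 + 0.0308 − 0.0564 = 0.0621
F = S·e^((r+u−y)T) = 7.455 · e^(0.0621 × 10/12) = 7.455 · e^0.051750
= 7.455 × 1.053112 = $7.851 per bushel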